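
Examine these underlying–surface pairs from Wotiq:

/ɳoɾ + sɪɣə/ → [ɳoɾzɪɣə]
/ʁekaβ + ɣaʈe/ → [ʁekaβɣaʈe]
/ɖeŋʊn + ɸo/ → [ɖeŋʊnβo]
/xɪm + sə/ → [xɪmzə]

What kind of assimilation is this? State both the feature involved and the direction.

progressive voicing assimilation

The segment that alternates is /s/, which surfaces as [z] when adjacent to /ɾ/.
The change voiceless → voiced matches the voicing of the preceding /ɾ/, identifying this as voicing assimilation.
Place and manner are unchanged, so the assimilation is partial, not total.
The same holds elsewhere in the data: /ɸ/ → [β] after /n/ (voiceless → voiced, matching voiced); /s/ → [z] after /m/ (voiceless → voiced, matching voiced) — only voicing changes, and always toward the preceding segment.
Nothing changes in [ʁekaβɣaʈe]: there the adjacent consonants already agree in voicing (/ɣ/ and /β/ are both voiced), so this form is consistent with the same rule.
Since the segment that changes follows the conditioning segment, the assimilation is progressive.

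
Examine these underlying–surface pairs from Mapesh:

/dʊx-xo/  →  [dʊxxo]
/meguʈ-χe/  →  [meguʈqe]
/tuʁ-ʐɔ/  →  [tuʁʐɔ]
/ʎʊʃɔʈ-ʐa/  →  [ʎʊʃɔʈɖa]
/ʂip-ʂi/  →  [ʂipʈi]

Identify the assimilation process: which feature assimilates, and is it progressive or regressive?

progressive manner assimilation

Comparing underlying and surface forms, /χ/ → [q] is the alternation; the neighbouring /ʈ/ is constant.
The change fricative → stop matches the manner of the preceding /ʈ/, identifying this as manner assimilation.
Place and voice are unchanged, so the assimilation is partial, not total.
The same holds elsewhere in the data: /ʐ/ → [ɖ] after /ʈ/ (fricative → stop, matching a stop); /ʂ/ → [ʈ] after /p/ (fricative → stop, matching a stop) — only manner changes, and always toward the preceding segment.
Nothing changes in [dʊxxo], [tuʁʐɔ]: there the adjacent consonants already agree in manner (/x/ and /x/ are both fricatives; /ʐ/ and /ʁ/ are both fricatives), so these forms are consistent with the same rule.
The trigger is the preceding segment, so the direction is progressive (perseverative).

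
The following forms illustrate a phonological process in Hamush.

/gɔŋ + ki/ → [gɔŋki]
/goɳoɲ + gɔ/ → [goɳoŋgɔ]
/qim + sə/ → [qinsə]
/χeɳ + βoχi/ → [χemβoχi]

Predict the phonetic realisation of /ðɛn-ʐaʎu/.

The data show regressive place assimilation: /ɲ/ → [ŋ] before /g/; /m/ → [n] before /s/; /ɳ/ → [m] before /β/. In each pair only place changes, matching the following consonant, while manner and voice stay constant.
Nothing changes in [gɔŋki]: there the adjacent consonants already agree in place (/ŋ/ and /k/ are both velar), so this form is consistent with the same rule.
The rule targets /n/ (voiced alveolar nasal), which sits before the trigger /ʐ/ (retroflex).
Changing only its place to retroflex gives [ɳ] — the voiced retroflex nasal.

[ðɛɳʐaʎu]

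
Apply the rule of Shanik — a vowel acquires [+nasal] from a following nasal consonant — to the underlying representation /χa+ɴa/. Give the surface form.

[χãɴa]

The vowel /a/ is adjacent to the following nasal /ɴ/, so it acquires [+nasal] and surfaces as [ã].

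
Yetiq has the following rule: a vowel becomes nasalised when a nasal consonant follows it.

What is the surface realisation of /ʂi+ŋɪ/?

[ʂĩŋɪ]

The vowel /i/ is adjacent to the following nasal /ŋ/, so it acquires [+nasal] and surfaces as [ĩ].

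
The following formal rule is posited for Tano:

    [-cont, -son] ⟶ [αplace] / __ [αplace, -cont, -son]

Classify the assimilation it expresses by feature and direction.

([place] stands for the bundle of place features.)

regressive place assimilation

The shared variable α links the value of the place features (abbreviated [place]) on the target to the same value on the neighbouring segment, so place is the feature that assimilates.
Since the environment is written after the underscore, the trigger follows the target; the direction is regressive.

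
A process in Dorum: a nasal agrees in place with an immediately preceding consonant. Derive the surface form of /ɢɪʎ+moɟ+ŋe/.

[ɢɪʎɲoɟɲe]

The rule targets /m/ (voiced bilabial nasal), which sits after the trigger /ʎ/ (palatal).
A voiced palatal nasal is [ɲ], so the surface segment is [ɲ].
At the second juncture, /ŋ/ likewise becomes [ɲ] adjacent to /ɟ/.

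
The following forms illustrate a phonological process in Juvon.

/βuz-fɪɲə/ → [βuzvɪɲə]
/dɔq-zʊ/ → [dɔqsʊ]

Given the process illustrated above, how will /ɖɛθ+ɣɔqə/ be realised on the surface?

The data show progressive voicing assimilation: /f/ → [v] after /z/; /z/ → [s] after /q/. In each pair only voicing changes, matching the preceding consonant, while place and manner stay constant.
The rule targets /ɣ/ (voiced velar fricative), which sits after the trigger /θ/ (voiceless).
A voiceless velar fricative is [x], so the surface segment is [x].

[ɖɛθxɔqə]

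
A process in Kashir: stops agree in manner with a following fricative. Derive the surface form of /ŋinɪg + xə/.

/g/ is a voiced velar stop. The following trigger /x/ is a fricative, so /g/ must become a fricative as well.
The voiced velar fricative is [ɣ], so /g/ → [ɣ].

[ŋinɪɣxə]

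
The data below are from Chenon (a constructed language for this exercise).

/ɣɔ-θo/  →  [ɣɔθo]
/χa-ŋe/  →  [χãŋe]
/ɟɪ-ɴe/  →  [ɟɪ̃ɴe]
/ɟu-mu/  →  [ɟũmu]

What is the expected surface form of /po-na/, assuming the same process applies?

The data show regressive nasality assimilation (vowel nasalisation): /a/ → [ã] before /ŋ/; /ɪ/ → [ɪ̃] before /ɴ/; /u/ → [ũ] before /m/ — a vowel is nasalised by an immediately following nasal consonant.
No change occurs in [ɣɔθo] because the vowel at the boundary is adjacent to an oral consonant, not a nasal (/ɔ/ next to /θ/).
The vowel /o/ is adjacent to the following nasal /n/, so it acquires [+nasal] and surfaces as [õ].

[põna]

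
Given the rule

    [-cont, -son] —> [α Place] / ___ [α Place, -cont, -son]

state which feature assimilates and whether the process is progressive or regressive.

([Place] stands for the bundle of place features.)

The shared variable α links the value of the place features (abbreviated [Place]) on the target to the same value on the neighbouring segment, so place is the feature that assimilates.
The conditioning segment sits to the right of the focus bar, meaning the trigger follows the segment that changes — regressive assimilation.

regressive place assimilation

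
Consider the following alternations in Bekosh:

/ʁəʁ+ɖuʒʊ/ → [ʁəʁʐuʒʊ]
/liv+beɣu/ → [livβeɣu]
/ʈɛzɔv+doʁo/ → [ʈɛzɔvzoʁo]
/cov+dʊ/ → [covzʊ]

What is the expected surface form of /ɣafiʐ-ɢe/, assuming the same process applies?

The data show progressive manner assimilation: /ɖ/ → [ʐ] after /ʁ/; /b/ → [β] after /v/; /d/ → [z] after /v/. In each pair only manner changes, matching the preceding consonant, while place and voice stay constant.
/ɢ/ is a voiced uvular stop. The preceding trigger /ʐ/ is a fricative, so /ɢ/ must become a fricative as well.
A voiced uvular fricative is [ʁ], so the surface segment is [ʁ].

[ɣafiʐʁe]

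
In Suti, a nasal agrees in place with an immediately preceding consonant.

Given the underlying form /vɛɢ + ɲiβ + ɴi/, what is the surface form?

[vɛɢɴiβmi]

The rule targets /ɲ/ (voiced palatal nasal), which sits after the trigger /ɢ/ (uvular).
A voiced uvular nasal is [ɴ], so the surface segment is [ɴ].
At the second juncture, /ɴ/ likewise becomes [m] adjacent to /β/.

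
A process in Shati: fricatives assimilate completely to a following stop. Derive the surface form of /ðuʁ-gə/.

[ðuggə]

/ʁ/ is the segment targeted by the rule; it sits immediately before /g/, so it assimilates completely and surfaces as [g].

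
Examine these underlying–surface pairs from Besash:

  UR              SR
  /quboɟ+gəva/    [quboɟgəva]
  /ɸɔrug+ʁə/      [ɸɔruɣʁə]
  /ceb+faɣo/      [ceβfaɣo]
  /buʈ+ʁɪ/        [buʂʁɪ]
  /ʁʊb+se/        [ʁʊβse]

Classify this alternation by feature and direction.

Underlying /g/ is realised as [ɣ] next to /ʁ/; /ʁ/ itself does not change.
The change stop → fricative matches the manner of the following /ʁ/, identifying this as manner assimilation.
Place and voice are unchanged, so the assimilation is partial, not total.
The same holds elsewhere in the data: /b/ → [β] before /f/ (stop → fricative, matching a fricative); /ʈ/ → [ʂ] before /ʁ/ (stop → fricative, matching a fricative); /b/ → [β] before /s/ (stop → fricative, matching a fricative) — only manner changes, and always toward the following segment.
No alternation appears in [quboɟgəva]: there the adjacent consonants already agree in manner (/ɟ/ and /g/ are both stops), so this form is consistent with the same rule.
Since the segment that changes precedes the conditioning segment, the assimilation is regressive.

regressive manner assimilation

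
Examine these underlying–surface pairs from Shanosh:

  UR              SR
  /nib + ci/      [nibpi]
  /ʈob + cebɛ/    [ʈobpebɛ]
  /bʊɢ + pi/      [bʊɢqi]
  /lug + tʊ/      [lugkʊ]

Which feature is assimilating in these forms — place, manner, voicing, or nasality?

The segment that alternates is /c/, which surfaces as [p] when adjacent to /b/.
The change palatal → bilabial matches the place of the preceding /b/, identifying this as place assimilation.
The other alternating forms pattern the same way: /p/ → [q] after /ɢ/ (bilabial → uvular, matching uvular); /t/ → [k] after /g/ (alveolar → velar, matching velar) — only place changes, and always toward the preceding segment.

place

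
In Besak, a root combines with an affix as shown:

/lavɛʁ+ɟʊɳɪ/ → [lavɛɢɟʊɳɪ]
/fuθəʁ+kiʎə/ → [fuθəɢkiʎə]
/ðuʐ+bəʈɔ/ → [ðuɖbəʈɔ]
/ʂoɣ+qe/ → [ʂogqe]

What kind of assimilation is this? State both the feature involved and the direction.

regressive manner assimilation

Comparing underlying and surface forms, /ʁ/ → [ɢ] is the alternation; the neighbouring /ɟ/ is constant.
The change fricative → stop matches the manner of the following /ɟ/, identifying this as manner assimilation.
Place and voice are unchanged, so the assimilation is partial, not total.
Checking the remaining alternations: /ʁ/ → [ɢ] before /k/ (fricative → stop, matching a stop); /ʐ/ → [ɖ] before /b/ (fricative → stop, matching a stop); /ɣ/ → [g] before /q/ (fricative → stop, matching a stop) — only manner changes, and always toward the following segment.
The trigger is the following segment, so the direction is regressive (anticipatory).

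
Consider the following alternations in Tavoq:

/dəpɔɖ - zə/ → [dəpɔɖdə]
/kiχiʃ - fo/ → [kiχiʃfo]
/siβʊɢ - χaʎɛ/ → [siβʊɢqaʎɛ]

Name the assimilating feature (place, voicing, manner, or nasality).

manner

Underlying /z/ is realised as [d] next to /ɖ/; /ɖ/ itself does not change.
/z/ is a fricative while /ɖ/ is a stop; the output [d] is a stop, matching the trigger — so the feature that spreads is manner.
The same holds elsewhere in the data: /χ/ → [q] after /ɢ/ (fricative → stop, matching a stop) — only manner changes, and always toward the preceding segment.
Nothing changes in [kiχiʃfo]: there the adjacent consonants already agree in manner (/f/ and /ʃ/ are both fricatives), so this form is consistent with the same rule.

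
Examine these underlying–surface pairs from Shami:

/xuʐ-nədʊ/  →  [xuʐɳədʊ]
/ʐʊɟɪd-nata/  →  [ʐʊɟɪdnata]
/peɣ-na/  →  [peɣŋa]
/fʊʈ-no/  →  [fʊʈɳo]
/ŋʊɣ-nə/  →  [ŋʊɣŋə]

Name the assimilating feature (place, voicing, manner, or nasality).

place

The segment that alternates is /n/, which surfaces as [ɳ] when adjacent to /ʐ/.
/n/ is alveolar while /ʐ/ is retroflex; the output [ɳ] is retroflex, matching the trigger — so the feature that spreads is place.
Checking the remaining alternations: /n/ → [ŋ] after /ɣ/ (alveolar → velar, matching velar); /n/ → [ɳ] after /ʈ/ (alveolar → retroflex, matching retroflex) — only place changes, and always toward the preceding segment.
Nothing changes in [ʐʊɟɪdnata]: there the adjacent consonants already agree in place (/n/ and /d/ are both alveolar), so this form is consistent with the same rule.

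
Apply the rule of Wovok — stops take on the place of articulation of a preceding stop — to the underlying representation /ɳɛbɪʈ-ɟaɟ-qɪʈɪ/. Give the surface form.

[ɳɛbɪʈɖaɟcɪʈɪ]

The rule targets /ɟ/ (voiced palatal stop), which sits after the trigger /ʈ/ (retroflex).
Changing only its place to retroflex gives [ɖ] — the voiced retroflex stop.
The same rule applies at the second boundary: /q/ → [c] next to /ɟ/.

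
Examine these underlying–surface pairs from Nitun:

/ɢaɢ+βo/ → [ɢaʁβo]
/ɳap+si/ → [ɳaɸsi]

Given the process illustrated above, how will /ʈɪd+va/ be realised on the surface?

The data show regressive manner assimilation: /ɢ/ → [ʁ] before /β/; /p/ → [ɸ] before /s/. In each pair only manner changes, matching the following consonant, while place and voice stay constant.
/d/ is a voiced alveolar stop. The following trigger /v/ is a fricative, so /d/ must become a fricative as well.
Changing only its manner to fricative gives [z] — the voiced alveolar fricative.

[ʈɪzva]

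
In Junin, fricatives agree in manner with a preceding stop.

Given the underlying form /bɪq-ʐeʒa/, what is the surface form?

/ʐ/ is a voiced retroflex fricative. The preceding trigger /q/ is a stop, so /ʐ/ must become a stop as well.
A voiced retroflex stop is [ɖ], so the surface segment is [ɖ].

[bɪqɖeʒa]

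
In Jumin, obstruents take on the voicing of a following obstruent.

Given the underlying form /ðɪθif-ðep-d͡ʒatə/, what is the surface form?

[ðɪθivðebd͡ʒatə]

/f/ is a voiceless labiodental fricative. The following trigger /ð/ is voiced, so /f/ must become voiced as well.
A voiced labiodental fricative is [v], so the surface segment is [v].
The same rule applies at the second boundary: /p/ → [b] next to /d͡ʒ/.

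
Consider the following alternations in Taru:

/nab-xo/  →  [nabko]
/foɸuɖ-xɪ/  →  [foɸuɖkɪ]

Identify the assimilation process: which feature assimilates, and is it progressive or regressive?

Comparing underlying and surface forms, /x/ → [k] is the alternation; the neighbouring /b/ is constant.
The change fricative → stop matches the manner of the preceding /b/, identifying this as manner assimilation.
Place and voice are unchanged, so the assimilation is partial, not total.
Checking the remaining alternation: /x/ → [k] after /ɖ/ (fricative → stop, matching a stop) — only manner changes, and always toward the preceding segment.
Since the segment that changes follows the conditioning segment, the assimilation is progressive.

progressive manner assimilation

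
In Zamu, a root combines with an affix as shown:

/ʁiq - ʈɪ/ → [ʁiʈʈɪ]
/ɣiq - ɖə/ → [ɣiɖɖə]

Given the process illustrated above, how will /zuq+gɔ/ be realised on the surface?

[zuggɔ]

The data show regressive total assimilation (/q/ → [ʈ] before /ʈ/; /q/ → [ɖ] before /ɖ/): in every case the target segment becomes identical to its following neighbour, copying more than a single feature.
/q/ is the segment targeted by the rule; it sits immediately before /g/, so it assimilates completely and surfaces as [g].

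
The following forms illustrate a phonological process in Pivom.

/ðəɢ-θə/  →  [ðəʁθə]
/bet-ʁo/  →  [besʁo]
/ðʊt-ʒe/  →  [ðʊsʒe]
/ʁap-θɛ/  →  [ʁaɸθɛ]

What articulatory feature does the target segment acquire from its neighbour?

The segment that alternates is /ɢ/, which surfaces as [ʁ] when adjacent to /θ/.
/ɢ/ is a stop while /θ/ is a fricative; the output [ʁ] is a fricative, matching the trigger — so the feature that spreads is manner.
The same holds elsewhere in the data: /t/ → [s] before /ʁ/ (stop → fricative, matching a fricative); /t/ → [s] before /ʒ/ (stop → fricative, matching a fricative); /p/ → [ɸ] before /θ/ (stop → fricative, matching a fricative) — only manner changes, and always toward the following segment.

manner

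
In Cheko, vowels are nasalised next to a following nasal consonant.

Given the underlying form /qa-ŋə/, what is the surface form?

/a/ sits next to the nasal /ŋ/ and is therefore nasalised to [ã].

[qãŋə]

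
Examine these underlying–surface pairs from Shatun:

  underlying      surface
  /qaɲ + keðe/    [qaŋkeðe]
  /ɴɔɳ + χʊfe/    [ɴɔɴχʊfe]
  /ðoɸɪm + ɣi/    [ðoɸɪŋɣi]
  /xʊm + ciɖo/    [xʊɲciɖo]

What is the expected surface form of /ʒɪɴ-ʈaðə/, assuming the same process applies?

The data show regressive place assimilation: /ɲ/ → [ŋ] before /k/; /ɳ/ → [ɴ] before /χ/; /m/ → [ŋ] before /ɣ/; /m/ → [ɲ] before /c/. In each pair only place changes, matching the following consonant, while manner and voice stay constant.
The rule targets /ɴ/ (voiced uvular nasal), which sits before the trigger /ʈ/ (retroflex).
Changing only its place to retroflex gives [ɳ] — the voiced retroflex nasal.

[ʒɪɳʈaðə]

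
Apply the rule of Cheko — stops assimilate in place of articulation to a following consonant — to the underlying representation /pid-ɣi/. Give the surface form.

[pigɣi]

The rule targets /d/ (voiced alveolar stop), which sits before the trigger /ɣ/ (velar).
A voiced velar stop is [g], so the surface segment is [g].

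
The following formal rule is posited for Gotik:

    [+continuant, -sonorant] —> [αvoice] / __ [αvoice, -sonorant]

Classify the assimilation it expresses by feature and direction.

The rule copies [voice] from the environment onto the target, so the assimilating feature is voicing.
The conditioning segment sits to the right of the focus bar, meaning the trigger follows the segment that changes — regressive assimilation.

regressive voicing assimilation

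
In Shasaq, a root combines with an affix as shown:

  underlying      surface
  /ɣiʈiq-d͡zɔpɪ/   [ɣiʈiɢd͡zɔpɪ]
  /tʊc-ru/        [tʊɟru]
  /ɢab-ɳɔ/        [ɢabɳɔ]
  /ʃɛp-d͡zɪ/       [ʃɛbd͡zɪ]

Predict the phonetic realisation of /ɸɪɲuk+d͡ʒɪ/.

[ɸɪɲugd͡ʒɪ]

The data show regressive voicing assimilation: /q/ → [ɢ] before /d͡z/; /c/ → [ɟ] before /r/; /p/ → [b] before /d͡z/. In each pair only voicing changes, matching the following consonant, while place and manner stay constant.
No alternation appears in [ɢabɳɔ]: there the adjacent consonants already agree in voicing (/b/ and /ɳ/ are both voiced), so this form is consistent with the same rule.
The rule targets /k/ (voiceless velar stop), which sits before the trigger /d͡ʒ/ (voiced).
A voiced velar stop is [g], so the surface segment is [g].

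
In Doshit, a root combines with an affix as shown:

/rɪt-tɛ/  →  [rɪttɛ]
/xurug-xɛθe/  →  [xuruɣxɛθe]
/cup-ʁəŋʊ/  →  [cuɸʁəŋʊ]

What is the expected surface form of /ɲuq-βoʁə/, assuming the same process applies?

[ɲuχβoʁə]

The data show regressive manner assimilation: /g/ → [ɣ] before /x/; /p/ → [ɸ] before /ʁ/. In each pair only manner changes, matching the following consonant, while place and voice stay constant.
No alternation appears in [rɪttɛ]: there the adjacent consonants already agree in manner (/t/ and /t/ are both stops), so this form is consistent with the same rule.
/q/ is a voiceless uvular stop. The following trigger /β/ is a fricative, so /q/ must become a fricative as well.
Changing only its manner to fricative gives [χ] — the voiceless uvular fricative.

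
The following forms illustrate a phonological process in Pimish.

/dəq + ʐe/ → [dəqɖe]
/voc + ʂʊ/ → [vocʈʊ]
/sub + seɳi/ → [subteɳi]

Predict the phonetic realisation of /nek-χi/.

[nekqi]

The data show progressive manner assimilation: /ʐ/ → [ɖ] after /q/; /ʂ/ → [ʈ] after /c/; /s/ → [t] after /b/. In each pair only manner changes, matching the preceding consonant, while place and voice stay constant.
The rule targets /χ/ (voiceless uvular fricative), which sits after the trigger /k/ (stop).
A voiceless uvular stop is [q], so the surface segment is [q].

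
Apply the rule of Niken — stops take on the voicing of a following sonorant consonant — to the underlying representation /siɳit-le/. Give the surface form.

[siɳidle]

/t/ is a voiceless alveolar stop. The following trigger /l/ is voiced, so /t/ must become voiced as well.
A voiced alveolar stop is [d], so the surface segment is [d].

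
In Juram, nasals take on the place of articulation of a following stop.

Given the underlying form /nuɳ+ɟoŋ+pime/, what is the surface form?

[nuɲɟompime]

/ɳ/ is a voiced retroflex nasal. The following trigger /ɟ/ is palatal, so /ɳ/ must become palatal as well.
Changing only its place to palatal gives [ɲ] — the voiced palatal nasal.
At the second juncture, /ŋ/ likewise becomes [m] adjacent to /p/.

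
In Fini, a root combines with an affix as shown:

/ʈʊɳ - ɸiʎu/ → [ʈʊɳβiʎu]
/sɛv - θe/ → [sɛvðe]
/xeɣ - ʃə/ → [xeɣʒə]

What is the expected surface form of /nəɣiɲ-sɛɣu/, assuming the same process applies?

[nəɣiɲzɛɣu]

The data show progressive voicing assimilation: /ɸ/ → [β] after /ɳ/; /θ/ → [ð] after /v/; /ʃ/ → [ʒ] after /ɣ/. In each pair only voicing changes, matching the preceding consonant, while place and manner stay constant.
The rule targets /s/ (voiceless alveolar fricative), which sits after the trigger /ɲ/ (voiced).
A voiced alveolar fricative is [z], so the surface segment is [z].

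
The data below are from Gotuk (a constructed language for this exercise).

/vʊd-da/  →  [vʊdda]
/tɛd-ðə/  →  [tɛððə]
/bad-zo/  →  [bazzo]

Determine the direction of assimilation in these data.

Comparing underlying and surface forms, /d/ → [ð] is the alternation; the neighbouring /ð/ is constant.
The output [ð] is identical to the trigger /ð/ — every feature (place, manner, voicing) has been copied — so this is total assimilation.
The other form behaves the same way: /d/ → [z] before /z/ — in each case the output is a copy of the following consonant.
In [vʊdda] the two consonants at the boundary are already identical (/d/ + /d/), so the rule applies vacuously and nothing changes.
Since the segment that changes precedes the conditioning segment, the assimilation is regressive.

regressive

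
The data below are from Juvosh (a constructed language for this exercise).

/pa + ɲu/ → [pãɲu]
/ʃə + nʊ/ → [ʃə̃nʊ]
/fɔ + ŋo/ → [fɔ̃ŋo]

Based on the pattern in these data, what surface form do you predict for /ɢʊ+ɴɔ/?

The data show regressive nasality assimilation (vowel nasalisation): /a/ → [ã] before /ɲ/; /ə/ → [ə̃] before /n/; /ɔ/ → [ɔ̃] before /ŋ/ — a vowel is nasalised by an immediately following nasal consonant.
/ʊ/ sits next to the nasal /ɴ/ and is therefore nasalised to [ʊ̃].

[ɢʊ̃ɴɔ]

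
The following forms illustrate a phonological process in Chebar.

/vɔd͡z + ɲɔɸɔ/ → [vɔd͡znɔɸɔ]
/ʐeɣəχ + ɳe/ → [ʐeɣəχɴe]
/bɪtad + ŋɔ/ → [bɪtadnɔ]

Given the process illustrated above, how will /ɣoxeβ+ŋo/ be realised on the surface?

The data show progressive place assimilation: /ɲ/ → [n] after /d͡z/; /ɳ/ → [ɴ] after /χ/; /ŋ/ → [n] after /d/. In each pair only place changes, matching the preceding consonant, while manner and voice stay constant.
The rule targets /ŋ/ (voiced velar nasal), which sits after the trigger /β/ (bilabial).
Changing only its place to bilabial gives [m] — the voiced bilabial nasal.

[ɣoxeβmo]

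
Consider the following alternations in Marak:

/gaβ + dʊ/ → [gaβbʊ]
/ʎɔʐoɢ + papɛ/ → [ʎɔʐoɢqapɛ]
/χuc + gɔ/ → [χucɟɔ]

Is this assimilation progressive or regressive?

progressive

The segment that alternates is /d/, which surfaces as [b] when adjacent to /β/.
/d/ is alveolar while /β/ is bilabial; the output [b] is bilabial, matching the trigger — so the feature that spreads is place.
The same holds elsewhere in the data: /p/ → [q] after /ɢ/ (bilabial → uvular, matching uvular); /g/ → [ɟ] after /c/ (velar → palatal, matching palatal) — only place changes, and always toward the preceding segment.
The trigger is the preceding segment, so the direction is progressive (perseverative).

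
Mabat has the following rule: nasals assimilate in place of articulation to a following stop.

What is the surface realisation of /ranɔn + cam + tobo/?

The rule targets /n/ (voiced alveolar nasal), which sits before the trigger /c/ (palatal).
The voiced palatal nasal is [ɲ], so /n/ → [ɲ].
At the second juncture, /m/ likewise becomes [n] adjacent to /t/.

[ranɔɲcantobo]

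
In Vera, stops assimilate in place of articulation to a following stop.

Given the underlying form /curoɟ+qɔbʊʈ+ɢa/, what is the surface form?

[curoɢqɔbʊqɢa]

The rule targets /ɟ/ (voiced palatal stop), which sits before the trigger /q/ (uvular).
A voiced uvular stop is [ɢ], so the surface segment is [ɢ].
The same rule applies at the second boundary: /ʈ/ → [q] next to /ɢ/.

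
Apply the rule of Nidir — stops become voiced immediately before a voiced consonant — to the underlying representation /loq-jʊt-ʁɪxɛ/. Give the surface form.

[loɢjʊdʁɪxɛ]

The rule targets /q/ (voiceless uvular stop), which sits before the trigger /j/ (voiced).
Changing only its voicing to voiced gives [ɢ] — the voiced uvular stop.
The same rule applies at the second boundary: /t/ → [d] next to /ʁ/.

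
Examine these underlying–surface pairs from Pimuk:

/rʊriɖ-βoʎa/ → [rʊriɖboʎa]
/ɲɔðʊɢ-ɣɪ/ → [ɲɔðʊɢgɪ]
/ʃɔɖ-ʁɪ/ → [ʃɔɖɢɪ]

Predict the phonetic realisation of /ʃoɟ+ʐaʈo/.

[ʃoɟɖaʈo]

The data show progressive manner assimilation: /β/ → [b] after /ɖ/; /ɣ/ → [g] after /ɢ/; /ʁ/ → [ɢ] after /ɖ/. In each pair only manner changes, matching the preceding consonant, while place and voice stay constant.
/ʐ/ is a voiced retroflex fricative. The preceding trigger /ɟ/ is a stop, so /ʐ/ must become a stop as well.
The voiced retroflex stop is [ɖ], so /ʐ/ → [ɖ].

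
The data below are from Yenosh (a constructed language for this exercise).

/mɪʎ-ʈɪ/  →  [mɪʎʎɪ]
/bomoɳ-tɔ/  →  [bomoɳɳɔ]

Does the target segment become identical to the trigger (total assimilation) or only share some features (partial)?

total assimilation

Underlying /ʈ/ is realised as [ʎ] next to /ʎ/; /ʎ/ itself does not change.
The output [ʎ] is identical to the trigger /ʎ/ — every feature (place, manner, voicing) has been copied — so this is total assimilation.
The remaining alternation confirms this: /t/ → [ɳ] after /ɳ/ — in each case the output is a copy of the preceding consonant.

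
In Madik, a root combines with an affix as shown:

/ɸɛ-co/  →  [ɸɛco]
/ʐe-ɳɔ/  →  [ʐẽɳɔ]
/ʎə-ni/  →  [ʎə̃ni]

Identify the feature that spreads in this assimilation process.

The vowel /e/ surfaces as nasalised [ẽ] next to the following nasal /ɳ/ — it has acquired the [+nasal] feature of its neighbour.
The other form shows the same pattern: /ə/ → [ə̃] before /n/ — each time a vowel is nasalised next to a following nasal.
No change occurs in [ɸɛco] because the vowel at the boundary is adjacent to an oral consonant, not a nasal (/ɛ/ next to /c/).

nasality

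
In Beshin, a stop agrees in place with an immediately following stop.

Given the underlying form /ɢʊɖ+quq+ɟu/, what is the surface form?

/ɖ/ is a voiced retroflex stop. The following trigger /q/ is uvular, so /ɖ/ must become uvular as well.
The voiced uvular stop is [ɢ], so /ɖ/ → [ɢ].
The same rule applies at the second boundary: /q/ → [c] next to /ɟ/.

[ɢʊɢqucɟu]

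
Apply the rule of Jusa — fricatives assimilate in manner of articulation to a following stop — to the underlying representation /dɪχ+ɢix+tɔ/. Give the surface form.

The rule targets /χ/ (voiceless uvular fricative), which sits before the trigger /ɢ/ (stop).
The voiceless uvular stop is [q], so /χ/ → [q].
The same rule applies at the second boundary: /x/ → [k] next to /t/.

[dɪqɢiktɔ]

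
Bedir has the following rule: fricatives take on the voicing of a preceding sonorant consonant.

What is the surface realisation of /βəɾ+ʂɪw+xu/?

[βəɾʐɪwɣu]

/ʂ/ is a voiceless retroflex fricative. The preceding trigger /ɾ/ is voiced, so /ʂ/ must become voiced as well.
The voiced retroflex fricative is [ʐ], so /ʂ/ → [ʐ].
At the second juncture, /x/ likewise becomes [ɣ] adjacent to /w/.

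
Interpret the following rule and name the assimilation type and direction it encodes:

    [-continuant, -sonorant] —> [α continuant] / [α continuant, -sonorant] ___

progressive manner assimilation

The shared variable α links the value of [continuant] on the target to that of the neighbouring obstruent. [continuant] distinguishes stops from fricatives — a manner-of-articulation feature — so this is manner assimilation.
Since the environment is written before the underscore, the trigger precedes the target; the direction is progressive.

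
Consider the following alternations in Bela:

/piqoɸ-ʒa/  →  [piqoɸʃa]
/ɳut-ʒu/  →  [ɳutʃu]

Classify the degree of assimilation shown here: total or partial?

The segment that alternates is /ʒ/, which surfaces as [ʃ] when adjacent to /ɸ/.
/ʒ/ is voiced while /ɸ/ is voiceless; the output [ʃ] is voiceless, matching the trigger — so the feature that spreads is voicing.
Place and manner are unchanged, so the assimilation is partial, not total.
The same holds elsewhere in the data: /ʒ/ → [ʃ] after /t/ (voiced → voiceless, matching voiceless) — only voicing changes, and always toward the preceding segment.

partial assimilation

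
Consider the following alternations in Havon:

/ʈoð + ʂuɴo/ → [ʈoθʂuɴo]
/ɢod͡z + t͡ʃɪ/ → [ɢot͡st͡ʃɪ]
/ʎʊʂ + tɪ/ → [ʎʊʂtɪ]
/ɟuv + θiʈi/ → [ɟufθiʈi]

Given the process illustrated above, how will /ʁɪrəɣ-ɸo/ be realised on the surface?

The data show regressive voicing assimilation: /ð/ → [θ] before /ʂ/; /d͡z/ → [t͡s] before /t͡ʃ/; /v/ → [f] before /θ/. In each pair only voicing changes, matching the following consonant, while place and manner stay constant.
No alternation appears in [ʎʊʂtɪ]: there the adjacent consonants already agree in voicing (/ʂ/ and /t/ are both voiceless), so this form is consistent with the same rule.
The rule targets /ɣ/ (voiced velar fricative), which sits before the trigger /ɸ/ (voiceless).
A voiceless velar fricative is [x], so the surface segment is [x].

[ʁɪrəxɸo]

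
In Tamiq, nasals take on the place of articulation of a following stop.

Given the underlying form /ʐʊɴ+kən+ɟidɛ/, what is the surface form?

[ʐʊŋkəɲɟidɛ]

/ɴ/ is a voiced uvular nasal. The following trigger /k/ is velar, so /ɴ/ must become velar as well.
Changing only its place to velar gives [ŋ] — the voiced velar nasal.
At the second juncture, /n/ likewise becomes [ɲ] adjacent to /ɟ/.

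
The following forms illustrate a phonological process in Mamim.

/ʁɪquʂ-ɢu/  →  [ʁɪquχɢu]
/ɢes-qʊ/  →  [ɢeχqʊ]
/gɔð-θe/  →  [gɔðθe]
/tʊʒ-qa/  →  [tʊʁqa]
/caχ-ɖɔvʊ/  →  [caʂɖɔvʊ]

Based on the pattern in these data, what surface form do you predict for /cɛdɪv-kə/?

[cɛdɪɣkə]

The data show regressive place assimilation: /ʂ/ → [χ] before /ɢ/; /s/ → [χ] before /q/; /ʒ/ → [ʁ] before /q/; /χ/ → [ʂ] before /ɖ/. In each pair only place changes, matching the following consonant, while manner and voice stay constant.
No alternation appears in [gɔðθe]: there the adjacent consonants already agree in place (/ð/ and /θ/ are both dental), so this form is consistent with the same rule.
/v/ is a voiced labiodental fricative. The following trigger /k/ is velar, so /v/ must become velar as well.
A voiced velar fricative is [ɣ], so the surface segment is [ɣ].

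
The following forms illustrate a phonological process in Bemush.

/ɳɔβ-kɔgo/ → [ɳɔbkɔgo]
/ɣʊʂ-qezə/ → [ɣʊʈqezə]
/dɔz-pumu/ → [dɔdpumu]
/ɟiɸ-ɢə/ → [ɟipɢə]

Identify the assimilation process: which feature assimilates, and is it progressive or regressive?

The segment that alternates is /β/, which surfaces as [b] when adjacent to /k/.
The change fricative → stop matches the manner of the following /k/, identifying this as manner assimilation.
Place and voice are unchanged, so the assimilation is partial, not total.
The same holds elsewhere in the data: /ʂ/ → [ʈ] before /q/ (fricative → stop, matching a stop); /z/ → [d] before /p/ (fricative → stop, matching a stop); /ɸ/ → [p] before /ɢ/ (fricative → stop, matching a stop) — only manner changes, and always toward the following segment.
The trigger is the following segment, so the direction is regressive (anticipatory).

regressive manner assimilation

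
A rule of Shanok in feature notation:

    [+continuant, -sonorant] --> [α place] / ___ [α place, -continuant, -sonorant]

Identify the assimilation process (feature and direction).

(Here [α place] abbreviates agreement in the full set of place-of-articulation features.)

regressive place assimilation

The shared variable α links the value of the place features (abbreviated [place]) on the target to the same value on the neighbouring segment, so place is the feature that assimilates.
The conditioning segment sits to the right of the focus bar, meaning the trigger follows the segment that changes — regressive assimilation.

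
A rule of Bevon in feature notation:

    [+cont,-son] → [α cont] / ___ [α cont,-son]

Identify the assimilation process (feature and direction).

The shared variable α links the value of [cont] on the target to that of the neighbouring obstruent. [cont] distinguishes stops from fricatives — a manner-of-articulation feature — so this is manner assimilation.
The conditioning segment sits to the right of the focus bar, meaning the trigger follows the segment that changes — regressive assimilation.

regressive manner assimilation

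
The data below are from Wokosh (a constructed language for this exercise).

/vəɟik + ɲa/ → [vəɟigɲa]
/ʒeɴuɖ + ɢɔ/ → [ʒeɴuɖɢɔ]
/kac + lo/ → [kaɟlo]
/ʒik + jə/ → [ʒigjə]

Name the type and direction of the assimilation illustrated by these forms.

regressive voicing assimilation

Comparing underlying and surface forms, /k/ → [g] is the alternation; the neighbouring /ɲ/ is constant.
/k/ is voiceless while /ɲ/ is voiced; the output [g] is voiced, matching the trigger — so the feature that spreads is voicing.
Place and manner are unchanged, so the assimilation is partial, not total.
Checking the remaining alternations: /c/ → [ɟ] before /l/ (voiceless → voiced, matching voiced); /k/ → [g] before /j/ (voiceless → voiced, matching voiced) — only voicing changes, and always toward the following segment.
No alternation appears in [ʒeɴuɖɢɔ]: there the adjacent consonants already agree in voicing (/ɖ/ and /ɢ/ are both voiced), so this form is consistent with the same rule.
Since the segment that changes precedes the conditioning segment, the assimilation is regressive.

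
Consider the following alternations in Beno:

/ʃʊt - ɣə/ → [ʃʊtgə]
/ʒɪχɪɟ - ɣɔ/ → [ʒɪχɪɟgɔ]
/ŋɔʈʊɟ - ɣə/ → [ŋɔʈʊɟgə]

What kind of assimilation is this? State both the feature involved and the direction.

Underlying /ɣ/ is realised as [g] next to /t/; /t/ itself does not change.
/ɣ/ is a fricative while /t/ is a stop; the output [g] is a stop, matching the trigger — so the feature that spreads is manner.
Place and voice are unchanged, so the assimilation is partial, not total.
The other alternating form patterns the same way: /ɣ/ → [g] after /ɟ/ (fricative → stop, matching a stop) — only manner changes, and always toward the preceding segment.
The trigger is the preceding segment, so the direction is progressive (perseverative).

progressive manner assimilation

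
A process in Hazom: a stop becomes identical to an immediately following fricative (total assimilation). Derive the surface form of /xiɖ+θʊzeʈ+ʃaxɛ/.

/ɖ/ is the segment targeted by the rule; it sits immediately before /θ/, so it assimilates completely and surfaces as [θ].
The same rule applies at the second boundary: /ʈ/ → [ʃ] next to /ʃ/.

[xiθθʊzeʃʃaxɛ]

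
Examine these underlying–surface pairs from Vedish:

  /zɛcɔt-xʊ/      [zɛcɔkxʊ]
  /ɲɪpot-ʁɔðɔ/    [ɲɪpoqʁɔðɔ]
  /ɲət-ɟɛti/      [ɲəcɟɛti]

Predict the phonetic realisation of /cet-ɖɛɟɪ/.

The data show regressive place assimilation: /t/ → [k] before /x/; /t/ → [q] before /ʁ/; /t/ → [c] before /ɟ/. In each pair only place changes, matching the following consonant, while manner and voice stay constant.
/t/ is a voiceless alveolar stop. The following trigger /ɖ/ is retroflex, so /t/ must become retroflex as well.
A voiceless retroflex stop is [ʈ], so the surface segment is [ʈ].

[ceʈɖɛɟɪ]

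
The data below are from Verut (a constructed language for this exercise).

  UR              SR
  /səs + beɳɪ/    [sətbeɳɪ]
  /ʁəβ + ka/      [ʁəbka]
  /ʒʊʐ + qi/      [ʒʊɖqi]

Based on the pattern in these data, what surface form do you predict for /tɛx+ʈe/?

[tɛkʈe]

The data show regressive manner assimilation: /s/ → [t] before /b/; /β/ → [b] before /k/; /ʐ/ → [ɖ] before /q/. In each pair only manner changes, matching the following consonant, while place and voice stay constant.
The rule targets /x/ (voiceless velar fricative), which sits before the trigger /ʈ/ (stop).
The voiceless velar stop is [k], so /x/ → [k].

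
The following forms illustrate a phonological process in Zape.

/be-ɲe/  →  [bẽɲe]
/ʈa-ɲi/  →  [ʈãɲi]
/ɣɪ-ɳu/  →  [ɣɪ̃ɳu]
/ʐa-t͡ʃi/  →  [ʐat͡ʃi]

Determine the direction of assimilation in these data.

regressive

The vowel /e/ surfaces as nasalised [ẽ] next to the following nasal /ɲ/ — it has acquired the [+nasal] feature of its neighbour.
The other forms show the same pattern: /a/ → [ã] before /ɲ/; /ɪ/ → [ɪ̃] before /ɳ/ — each time a vowel is nasalised next to a following nasal.
No change occurs in [ʐat͡ʃi] because the vowel at the boundary is adjacent to an oral consonant, not a nasal (/a/ next to /t͡ʃ/).
Because the conditioning nasal is to the right of the vowel that changes, the process is regressive (anticipatory).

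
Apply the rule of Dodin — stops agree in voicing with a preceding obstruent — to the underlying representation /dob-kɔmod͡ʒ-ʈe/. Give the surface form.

[dobgɔmod͡ʒɖe]

The rule targets /k/ (voiceless velar stop), which sits after the trigger /b/ (voiced).
The voiced velar stop is [g], so /k/ → [g].
At the second juncture, /ʈ/ likewise becomes [ɖ] adjacent to /d͡ʒ/.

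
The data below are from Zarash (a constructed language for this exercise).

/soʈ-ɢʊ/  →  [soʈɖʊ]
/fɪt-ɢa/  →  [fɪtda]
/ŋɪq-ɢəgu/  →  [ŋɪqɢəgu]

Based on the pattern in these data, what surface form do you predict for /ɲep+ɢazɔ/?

[ɲepbazɔ]

The data show progressive place assimilation: /ɢ/ → [ɖ] after /ʈ/; /ɢ/ → [d] after /t/. In each pair only place changes, matching the preceding consonant, while manner and voice stay constant.
Nothing changes in [ŋɪqɢəgu]: there the adjacent consonants already agree in place (/ɢ/ and /q/ are both uvular), so this form is consistent with the same rule.
The rule targets /ɢ/ (voiced uvular stop), which sits after the trigger /p/ (bilabial).
The voiced bilabial stop is [b], so /ɢ/ → [b].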